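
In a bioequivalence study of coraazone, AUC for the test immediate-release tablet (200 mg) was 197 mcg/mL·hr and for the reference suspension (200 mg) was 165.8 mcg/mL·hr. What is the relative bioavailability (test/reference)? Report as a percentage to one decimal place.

F_rel = 118.8%

F_rel = (AUC_test/D_test) / (AUC_ref/D_ref)
      = (197/200) / (165.8/200)
      = 0.985 / 0.829 = 1.1882 = 118.82%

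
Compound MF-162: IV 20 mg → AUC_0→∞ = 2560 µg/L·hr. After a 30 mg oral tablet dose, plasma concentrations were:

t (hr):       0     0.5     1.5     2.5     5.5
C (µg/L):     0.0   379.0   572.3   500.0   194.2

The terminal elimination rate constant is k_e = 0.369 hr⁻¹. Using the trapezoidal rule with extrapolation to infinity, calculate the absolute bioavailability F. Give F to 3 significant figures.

Trapezoidal AUC_0→5.5 (oral tablet):
  [0→0.5]: (0.0+379.0)/2 × 0.5 = 94.75
  [0.5→1.5]: (379.0+572.3)/2 × 1 = 475.65
  [1.5→2.5]: (572.3+500.0)/2 × 1 = 536.15
  [2.5→5.5]: (500.0+194.2)/2 × 3 = 1041.3
  Sum = 2147.85 µg/L·hr
Tail: C_last/k_e = 194.2/0.369 = 526.287
AUC_0→∞ (oral tablet) = 2147.85 + 526.287 = 2674.137 µg/L·hr
F = (AUC_ev/D_ev)/(AUC_iv/D_iv) = (2674.137/30)/(2560/20) = 89.1379/128 = 0.6964

F = 0.696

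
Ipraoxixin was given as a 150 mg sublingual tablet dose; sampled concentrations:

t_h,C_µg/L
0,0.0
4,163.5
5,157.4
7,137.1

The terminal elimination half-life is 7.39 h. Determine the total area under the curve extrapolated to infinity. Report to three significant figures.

Trapezoidal AUC_0→7:
  [0→4]: (0.0+163.5)/2 × 4 = 327.0
  [4→5]: (163.5+157.4)/2 × 1 = 160.45
  [5→7]: (157.4+137.1)/2 × 2 = 294.5
  Sum = 781.95 µg/L·h
k_e = ln2 / t½ = 0.693147 / 7.39 = 0.0938 h^-1
Extrapolated tail: C_last / k_e = 137.1 / 0.0938 = 1461.620
AUC_0→∞ = 781.95 + 1461.620 = 2243.57 µg/L·h

AUC = 2240 µg/L·h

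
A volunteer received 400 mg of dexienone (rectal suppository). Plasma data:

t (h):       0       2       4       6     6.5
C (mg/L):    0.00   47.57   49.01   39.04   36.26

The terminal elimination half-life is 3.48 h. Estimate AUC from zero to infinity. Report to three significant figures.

Trapezoidal AUC_0→6.5:
  [0→2]: (0.00+47.57)/2 × 2 = 47.57
  [2→4]: (47.57+49.01)/2 × 2 = 96.58
  [4→6]: (49.01+39.04)/2 × 2 = 88.05
  [6→6.5]: (39.04+36.26)/2 × 0.5 = 18.825
  Sum = 251.025 mg/L·h
k_e = ln2 / t½ = 0.693147 / 3.48 = 0.1992 h^-1
Extrapolated tail: C_last / k_e = 36.26 / 0.1992 = 182.028
AUC_0→∞ = 251.025 + 182.028 = 433.053 mg/L·h

AUC = 433 mg/L·h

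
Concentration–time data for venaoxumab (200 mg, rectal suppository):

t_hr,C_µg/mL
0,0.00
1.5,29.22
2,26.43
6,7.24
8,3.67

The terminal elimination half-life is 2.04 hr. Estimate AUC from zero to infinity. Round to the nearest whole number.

Trapezoidal AUC_0→8:
  [0→1.5]: (0.00+29.22)/2 × 1.5 = 21.915
  [1.5→2]: (29.22+26.43)/2 × 0.5 = 13.9125
  [2→6]: (26.43+7.24)/2 × 4 = 67.34
  [6→8]: (7.24+3.67)/2 × 2 = 10.91
  Sum = 114.0775 µg/mL·hr
k_e = ln2 / t½ = 0.693147 / 2.04 = 0.3398 hr^-1
Extrapolated tail: C_last / k_e = 3.67 / 0.3398 = 10.800
AUC_0→∞ = 114.0775 + 10.800 = 124.8775 µg/mL·hr

AUC = 125 µg/mL·hr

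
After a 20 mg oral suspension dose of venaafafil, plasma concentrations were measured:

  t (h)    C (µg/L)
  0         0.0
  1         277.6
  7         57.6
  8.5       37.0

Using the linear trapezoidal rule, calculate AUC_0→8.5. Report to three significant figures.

Trapezoidal AUC_0→8.5:
  [0→1]: (0.0+277.6)/2 × 1 = 138.8
  [1→7]: (277.6+57.6)/2 × 6 = 1005.6
  [7→8.5]: (57.6+37.0)/2 × 1.5 = 70.95
  Sum = 1215.35 µg/L·h

AUC = 1220 µg/L·h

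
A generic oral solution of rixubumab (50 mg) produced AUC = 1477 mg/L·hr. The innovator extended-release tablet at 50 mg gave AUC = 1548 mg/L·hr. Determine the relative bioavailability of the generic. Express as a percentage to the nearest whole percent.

F_rel = 95%

F_rel = (AUC_test/D_test) / (AUC_ref/D_ref)
      = (1477/50) / (1548/50)
      = 29.54 / 30.96 = 0.9541 = 95.41%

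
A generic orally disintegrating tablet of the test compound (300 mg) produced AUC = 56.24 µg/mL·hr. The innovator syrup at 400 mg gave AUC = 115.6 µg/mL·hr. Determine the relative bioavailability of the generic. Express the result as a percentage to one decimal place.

F_rel = (AUC_test/D_test) / (AUC_ref/D_ref)
      = (56.24/300) / (115.6/400)
      = 0.187467 / 0.289 = 0.6487 = 64.87%

F_rel = 64.9%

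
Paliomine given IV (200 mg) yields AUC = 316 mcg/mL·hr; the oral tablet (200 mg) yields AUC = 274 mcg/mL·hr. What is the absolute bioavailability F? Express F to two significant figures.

F = 0.87

F = (AUC_ev / D_ev) / (AUC_iv / D_iv)
  = (274/200) / (316/200)
  = 1.37 / 1.58 = 0.8671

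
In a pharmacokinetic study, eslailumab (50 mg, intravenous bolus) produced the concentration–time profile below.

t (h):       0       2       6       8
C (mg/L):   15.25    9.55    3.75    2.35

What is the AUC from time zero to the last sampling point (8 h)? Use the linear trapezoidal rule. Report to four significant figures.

Trapezoidal AUC_0→8:
  [0→2]: (15.25+9.55)/2 × 2 = 24.8
  [2→6]: (9.55+3.75)/2 × 4 = 26.6
  [6→8]: (3.75+2.35)/2 × 2 = 6.1
  Sum = 57.5 mg/L·h

AUC = 57.50 mg/L·h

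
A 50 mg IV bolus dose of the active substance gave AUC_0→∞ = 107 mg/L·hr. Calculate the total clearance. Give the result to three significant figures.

CL = 0.467 L/hr

CL = Dose_iv / AUC_0→∞
   = 50 / 107 = 0.46729 L/hr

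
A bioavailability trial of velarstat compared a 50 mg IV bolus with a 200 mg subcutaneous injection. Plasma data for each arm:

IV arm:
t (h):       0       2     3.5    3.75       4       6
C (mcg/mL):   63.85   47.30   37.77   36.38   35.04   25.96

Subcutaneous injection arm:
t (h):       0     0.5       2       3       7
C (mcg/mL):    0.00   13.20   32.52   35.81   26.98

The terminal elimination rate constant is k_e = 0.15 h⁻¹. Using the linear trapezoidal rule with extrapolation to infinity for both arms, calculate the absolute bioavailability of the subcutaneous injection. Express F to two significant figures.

Trapezoidal AUC_0→6 (IV):
  [0→2]: (63.85+47.30)/2 × 2 = 111.15
  [2→3.5]: (47.30+37.77)/2 × 1.5 = 63.8025
  [3.5→3.75]: (37.77+36.38)/2 × 0.25 = 9.26875
  [3.75→4]: (36.38+35.04)/2 × 0.25 = 8.9275
  [4→6]: (35.04+25.96)/2 × 2 = 61.0
  Sum = 254.14875 mcg/mL·h
IV tail: 25.96/0.15 = 173.067; AUC_iv,0→∞ = 254.14875 + 173.067 = 427.21575 mcg/mL·h
Trapezoidal AUC_0→7 (subcutaneous injection):
  [0→0.5]: (0.00+13.20)/2 × 0.5 = 3.3
  [0.5→2]: (13.20+32.52)/2 × 1.5 = 34.29
  [2→3]: (32.52+35.81)/2 × 1 = 34.165
  [3→7]: (35.81+26.98)/2 × 4 = 125.58
  Sum = 197.335 mcg/mL·h
subcutaneous injection tail: 26.98/0.15 = 179.867; AUC_ev,0→∞ = 197.335 + 179.867 = 377.202 mcg/mL·h
F = (AUC_ev/D_ev)/(AUC_iv/D_iv) = (377.202/200)/(427.21575/50) = 1.88601/8.544315 = 0.2207

F = 0.22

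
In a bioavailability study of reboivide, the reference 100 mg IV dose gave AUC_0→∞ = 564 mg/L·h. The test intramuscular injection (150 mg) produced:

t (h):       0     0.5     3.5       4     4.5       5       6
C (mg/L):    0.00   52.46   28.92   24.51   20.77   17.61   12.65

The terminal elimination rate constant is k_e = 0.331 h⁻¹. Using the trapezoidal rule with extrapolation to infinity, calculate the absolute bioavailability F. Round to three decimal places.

Trapezoidal AUC_0→6 (intramuscular injection):
  [0→0.5]: (0.00+52.46)/2 × 0.5 = 13.115
  [0.5→3.5]: (52.46+28.92)/2 × 3 = 122.07
  [3.5→4]: (28.92+24.51)/2 × 0.5 = 13.3575
  [4→4.5]: (24.51+20.77)/2 × 0.5 = 11.32
  [4.5→5]: (20.77+17.61)/2 × 0.5 = 9.595
  [5→6]: (17.61+12.65)/2 × 1 = 15.13
  Sum = 184.5875 mg/L·h
Tail: C_last/k_e = 12.65/0.331 = 38.218
AUC_0→∞ (intramuscular injection) = 184.5875 + 38.218 = 222.8055 mg/L·h
F = (AUC_ev/D_ev)/(AUC_iv/D_iv) = (222.8055/150)/(564/100) = 1.48537/5.64 = 0.2634

F = 0.263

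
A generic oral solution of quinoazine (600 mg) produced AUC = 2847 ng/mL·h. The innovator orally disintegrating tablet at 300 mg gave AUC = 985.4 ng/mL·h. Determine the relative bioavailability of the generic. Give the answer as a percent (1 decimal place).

F_rel = 144.5%

F_rel = (AUC_test/D_test) / (AUC_ref/D_ref)
      = (2847/600) / (985.4/300)
      = 4.745 / 3.28467 = 1.4446 = 144.46%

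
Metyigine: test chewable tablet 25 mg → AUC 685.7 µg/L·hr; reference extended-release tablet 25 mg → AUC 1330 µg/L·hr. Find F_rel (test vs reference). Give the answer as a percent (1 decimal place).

F_rel = 51.6%

F_rel = (AUC_test/D_test) / (AUC_ref/D_ref)
      = (685.7/25) / (1330/25)
      = 27.428 / 53.2 = 0.5156 = 51.56%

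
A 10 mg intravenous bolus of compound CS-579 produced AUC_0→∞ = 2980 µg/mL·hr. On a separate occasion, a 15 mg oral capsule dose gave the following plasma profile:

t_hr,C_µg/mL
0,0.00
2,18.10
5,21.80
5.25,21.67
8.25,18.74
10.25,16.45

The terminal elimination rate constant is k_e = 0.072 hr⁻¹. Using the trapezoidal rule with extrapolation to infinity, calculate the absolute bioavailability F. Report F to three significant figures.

F = 0.0912

Trapezoidal AUC_0→10.25 (oral capsule):
  [0→2]: (0.00+18.10)/2 × 2 = 18.1
  [2→5]: (18.10+21.80)/2 × 3 = 59.85
  [5→5.25]: (21.80+21.67)/2 × 0.25 = 5.43375
  [5.25→8.25]: (21.67+18.74)/2 × 3 = 60.615
  [8.25→10.25]: (18.74+16.45)/2 × 2 = 35.19
  Sum = 179.18875 µg/mL·hr
Tail: C_last/k_e = 16.45/0.072 = 228.472
AUC_0→∞ (oral capsule) = 179.18875 + 228.472 = 407.66075 µg/mL·hr
F = (AUC_ev/D_ev)/(AUC_iv/D_iv) = (407.66075/15)/(2980/10) = 27.1774/298 = 0.0912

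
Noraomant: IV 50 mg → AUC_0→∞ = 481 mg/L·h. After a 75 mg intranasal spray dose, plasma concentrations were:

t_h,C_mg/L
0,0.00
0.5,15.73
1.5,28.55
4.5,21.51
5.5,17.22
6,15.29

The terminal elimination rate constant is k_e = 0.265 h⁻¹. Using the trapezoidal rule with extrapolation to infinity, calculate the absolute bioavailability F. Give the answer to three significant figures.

F = 0.258

Trapezoidal AUC_0→6 (intranasal spray):
  [0→0.5]: (0.00+15.73)/2 × 0.5 = 3.9325
  [0.5→1.5]: (15.73+28.55)/2 × 1 = 22.14
  [1.5→4.5]: (28.55+21.51)/2 × 3 = 75.09
  [4.5→5.5]: (21.51+17.22)/2 × 1 = 19.365
  [5.5→6]: (17.22+15.29)/2 × 0.5 = 8.1275
  Sum = 128.655 mg/L·h
Tail: C_last/k_e = 15.29/0.265 = 57.698
AUC_0→∞ (intranasal spray) = 128.655 + 57.698 = 186.353 mg/L·h
F = (AUC_ev/D_ev)/(AUC_iv/D_iv) = (186.353/75)/(481/50) = 2.48471/9.62 = 0.2583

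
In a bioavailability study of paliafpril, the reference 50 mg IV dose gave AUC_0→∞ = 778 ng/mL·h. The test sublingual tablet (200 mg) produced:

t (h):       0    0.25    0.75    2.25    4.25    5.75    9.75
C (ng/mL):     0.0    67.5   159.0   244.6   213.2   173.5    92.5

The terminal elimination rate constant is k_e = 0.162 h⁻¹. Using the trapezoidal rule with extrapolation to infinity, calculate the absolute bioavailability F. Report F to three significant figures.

F = 0.713

Trapezoidal AUC_0→9.75 (sublingual tablet):
  [0→0.25]: (0.0+67.5)/2 × 0.25 = 8.4375
  [0.25→0.75]: (67.5+159.0)/2 × 0.5 = 56.625
  [0.75→2.25]: (159.0+244.6)/2 × 1.5 = 302.7
  [2.25→4.25]: (244.6+213.2)/2 × 2 = 457.8
  [4.25→5.75]: (213.2+173.5)/2 × 1.5 = 290.025
  [5.75→9.75]: (173.5+92.5)/2 × 4 = 532.0
  Sum = 1647.5875 ng/mL·h
Tail: C_last/k_e = 92.5/0.162 = 570.988
AUC_0→∞ (sublingual tablet) = 1647.5875 + 570.988 = 2218.5755 ng/mL·h
F = (AUC_ev/D_ev)/(AUC_iv/D_iv) = (2218.5755/200)/(778/50) = 11.0929/15.56 = 0.7129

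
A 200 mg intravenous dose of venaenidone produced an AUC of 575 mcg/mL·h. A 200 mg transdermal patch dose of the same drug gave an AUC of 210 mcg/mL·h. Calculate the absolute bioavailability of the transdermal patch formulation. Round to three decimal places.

F = (AUC_ev / D_ev) / (AUC_iv / D_iv)
  = (210/200) / (575/200)
  = 1.05 / 2.875 = 0.3652

F = 0.365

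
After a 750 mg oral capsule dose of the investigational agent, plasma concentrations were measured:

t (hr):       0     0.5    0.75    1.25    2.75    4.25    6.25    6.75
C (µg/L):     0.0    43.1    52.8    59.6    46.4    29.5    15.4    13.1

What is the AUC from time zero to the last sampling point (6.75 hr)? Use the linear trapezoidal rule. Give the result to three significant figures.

Trapezoidal AUC_0→6.75:
  [0→0.5]: (0.0+43.1)/2 × 0.5 = 10.775
  [0.5→0.75]: (43.1+52.8)/2 × 0.25 = 11.9875
  [0.75→1.25]: (52.8+59.6)/2 × 0.5 = 28.1
  [1.25→2.75]: (59.6+46.4)/2 × 1.5 = 79.5
  [2.75→4.25]: (46.4+29.5)/2 × 1.5 = 56.925
  [4.25→6.25]: (29.5+15.4)/2 × 2 = 44.9
  [6.25→6.75]: (15.4+13.1)/2 × 0.5 = 7.125
  Sum = 239.3125 µg/L·hr

AUC = 239 µg/L·hr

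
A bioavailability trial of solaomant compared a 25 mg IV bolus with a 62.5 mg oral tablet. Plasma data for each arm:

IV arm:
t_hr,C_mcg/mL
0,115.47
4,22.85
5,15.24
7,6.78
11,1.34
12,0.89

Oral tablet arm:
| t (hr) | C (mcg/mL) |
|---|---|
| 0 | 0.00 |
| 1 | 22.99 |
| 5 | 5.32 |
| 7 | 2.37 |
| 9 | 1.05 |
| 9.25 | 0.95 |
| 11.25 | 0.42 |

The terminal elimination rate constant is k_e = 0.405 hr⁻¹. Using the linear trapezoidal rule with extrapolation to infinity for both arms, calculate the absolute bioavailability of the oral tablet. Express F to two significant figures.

F = 0.097

Trapezoidal AUC_0→12 (IV):
  [0→4]: (115.47+22.85)/2 × 4 = 276.64
  [4→5]: (22.85+15.24)/2 × 1 = 19.045
  [5→7]: (15.24+6.78)/2 × 2 = 22.02
  [7→11]: (6.78+1.34)/2 × 4 = 16.24
  [11→12]: (1.34+0.89)/2 × 1 = 1.115
  Sum = 335.06 mcg/mL·hr
IV tail: 0.89/0.405 = 2.198; AUC_iv,0→∞ = 335.06 + 2.198 = 337.258 mcg/mL·hr
Trapezoidal AUC_0→11.25 (oral tablet):
  [0→1]: (0.00+22.99)/2 × 1 = 11.495
  [1→5]: (22.99+5.32)/2 × 4 = 56.62
  [5→7]: (5.32+2.37)/2 × 2 = 7.69
  [7→9]: (2.37+1.05)/2 × 2 = 3.42
  [9→9.25]: (1.05+0.95)/2 × 0.25 = 0.25
  [9.25→11.25]: (0.95+0.42)/2 × 2 = 1.37
  Sum = 80.845 mcg/mL·hr
oral tablet tail: 0.42/0.405 = 1.037; AUC_ev,0→∞ = 80.845 + 1.037 = 81.882 mcg/mL·hr
F = (AUC_ev/D_ev)/(AUC_iv/D_iv) = (81.882/62.5)/(337.258/25) = 1.310112/13.49032 = 0.0971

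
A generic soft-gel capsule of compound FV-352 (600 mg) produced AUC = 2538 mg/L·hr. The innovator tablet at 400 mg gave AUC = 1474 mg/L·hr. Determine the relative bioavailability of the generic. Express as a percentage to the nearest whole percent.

F_rel = (AUC_test/D_test) / (AUC_ref/D_ref)
      = (2538/600) / (1474/400)
      = 4.23 / 3.685 = 1.1479 = 114.79%

F_rel = 115%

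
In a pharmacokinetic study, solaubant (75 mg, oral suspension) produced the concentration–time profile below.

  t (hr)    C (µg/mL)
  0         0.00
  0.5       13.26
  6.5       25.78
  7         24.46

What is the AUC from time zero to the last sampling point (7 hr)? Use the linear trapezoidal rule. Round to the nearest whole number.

AUC = 133 µg/mL·hr

Trapezoidal AUC_0→7:
  [0→0.5]: (0.00+13.26)/2 × 0.5 = 3.315
  [0.5→6.5]: (13.26+25.78)/2 × 6 = 117.12
  [6.5→7]: (25.78+24.46)/2 × 0.5 = 12.56
  Sum = 132.995 µg/mL·hr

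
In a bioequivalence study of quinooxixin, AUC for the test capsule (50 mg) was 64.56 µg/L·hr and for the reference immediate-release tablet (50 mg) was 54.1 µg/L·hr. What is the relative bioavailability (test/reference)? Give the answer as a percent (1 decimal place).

F_rel = 119.3%

F_rel = (AUC_test/D_test) / (AUC_ref/D_ref)
      = (64.56/50) / (54.1/50)
      = 1.2912 / 1.082 = 1.1933 = 119.33%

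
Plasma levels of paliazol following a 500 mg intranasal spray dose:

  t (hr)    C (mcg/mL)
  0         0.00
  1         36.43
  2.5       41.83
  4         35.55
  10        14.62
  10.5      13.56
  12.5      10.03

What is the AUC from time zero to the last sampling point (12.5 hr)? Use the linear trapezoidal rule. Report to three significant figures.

AUC = 316 mcg/mL·hr

Trapezoidal AUC_0→12.5:
  [0→1]: (0.00+36.43)/2 × 1 = 18.215
  [1→2.5]: (36.43+41.83)/2 × 1.5 = 58.695
  [2.5→4]: (41.83+35.55)/2 × 1.5 = 58.035
  [4→10]: (35.55+14.62)/2 × 6 = 150.51
  [10→10.5]: (14.62+13.56)/2 × 0.5 = 7.045
  [10.5→12.5]: (13.56+10.03)/2 × 2 = 23.59
  Sum = 316.09 mcg/mL·hr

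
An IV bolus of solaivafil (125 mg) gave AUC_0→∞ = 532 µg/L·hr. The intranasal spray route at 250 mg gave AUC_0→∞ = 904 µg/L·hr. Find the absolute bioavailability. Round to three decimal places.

F = 0.850

F = (AUC_ev / D_ev) / (AUC_iv / D_iv)
  = (904/250) / (532/125)
  = 3.616 / 4.256 = 0.8496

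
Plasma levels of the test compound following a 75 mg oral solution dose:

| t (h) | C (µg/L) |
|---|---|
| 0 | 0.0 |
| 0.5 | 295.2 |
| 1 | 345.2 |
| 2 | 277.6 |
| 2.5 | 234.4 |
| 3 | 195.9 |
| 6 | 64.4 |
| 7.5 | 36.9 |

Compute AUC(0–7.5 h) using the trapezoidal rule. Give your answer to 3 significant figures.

Trapezoidal AUC_0→7.5:
  [0→0.5]: (0.0+295.2)/2 × 0.5 = 73.8
  [0.5→1]: (295.2+345.2)/2 × 0.5 = 160.1
  [1→2]: (345.2+277.6)/2 × 1 = 311.4
  [2→2.5]: (277.6+234.4)/2 × 0.5 = 128.0
  [2.5→3]: (234.4+195.9)/2 × 0.5 = 107.575
  [3→6]: (195.9+64.4)/2 × 3 = 390.45
  [6→7.5]: (64.4+36.9)/2 × 1.5 = 75.975
  Sum = 1247.3 µg/L·h

AUC = 1250 µg/L·h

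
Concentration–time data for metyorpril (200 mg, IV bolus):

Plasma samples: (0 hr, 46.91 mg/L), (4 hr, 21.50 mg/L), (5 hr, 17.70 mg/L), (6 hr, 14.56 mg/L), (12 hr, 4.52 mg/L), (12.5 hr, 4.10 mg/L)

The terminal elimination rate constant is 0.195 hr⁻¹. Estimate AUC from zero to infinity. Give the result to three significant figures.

Trapezoidal AUC_0→12.5:
  [0→4]: (46.91+21.50)/2 × 4 = 136.82
  [4→5]: (21.50+17.70)/2 × 1 = 19.6
  [5→6]: (17.70+14.56)/2 × 1 = 16.13
  [6→12]: (14.56+4.52)/2 × 6 = 57.24
  [12→12.5]: (4.52+4.10)/2 × 0.5 = 2.155
  Sum = 231.945 mg/L·hr
Extrapolated tail: C_last / k_e = 4.10 / 0.195 = 21.026
AUC_0→∞ = 231.945 + 21.026 = 252.971 mg/L·hr

AUC = 253 mg/L·hr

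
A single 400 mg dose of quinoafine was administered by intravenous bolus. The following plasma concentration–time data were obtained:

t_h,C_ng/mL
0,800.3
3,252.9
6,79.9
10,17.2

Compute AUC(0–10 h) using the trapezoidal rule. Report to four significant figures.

AUC = 2273 ng/mL·h

Trapezoidal AUC_0→10:
  [0→3]: (800.3+252.9)/2 × 3 = 1579.8
  [3→6]: (252.9+79.9)/2 × 3 = 499.2
  [6→10]: (79.9+17.2)/2 × 4 = 194.2
  Sum = 2273.2 ng/mL·h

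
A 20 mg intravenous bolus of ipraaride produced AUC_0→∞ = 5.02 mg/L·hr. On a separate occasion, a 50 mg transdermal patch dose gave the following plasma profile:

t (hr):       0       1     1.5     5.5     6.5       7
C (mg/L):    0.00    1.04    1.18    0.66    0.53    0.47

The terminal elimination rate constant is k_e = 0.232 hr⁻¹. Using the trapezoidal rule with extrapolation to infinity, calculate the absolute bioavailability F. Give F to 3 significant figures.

Trapezoidal AUC_0→7 (transdermal patch):
  [0→1]: (0.00+1.04)/2 × 1 = 0.52
  [1→1.5]: (1.04+1.18)/2 × 0.5 = 0.555
  [1.5→5.5]: (1.18+0.66)/2 × 4 = 3.68
  [5.5→6.5]: (0.66+0.53)/2 × 1 = 0.595
  [6.5→7]: (0.53+0.47)/2 × 0.5 = 0.25
  Sum = 5.6 mg/L·hr
Tail: C_last/k_e = 0.47/0.232 = 2.026
AUC_0→∞ (transdermal patch) = 5.6 + 2.026 = 7.626 mg/L·hr
F = (AUC_ev/D_ev)/(AUC_iv/D_iv) = (7.626/50)/(5.02/20) = 0.15252/0.251 = 0.6076

F = 0.608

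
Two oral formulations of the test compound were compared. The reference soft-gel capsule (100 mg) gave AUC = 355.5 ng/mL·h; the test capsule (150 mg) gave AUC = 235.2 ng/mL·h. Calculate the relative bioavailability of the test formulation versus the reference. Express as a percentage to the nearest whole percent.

F_rel = (AUC_test/D_test) / (AUC_ref/D_ref)
      = (235.2/150) / (355.5/100)
      = 1.568 / 3.555 = 0.4411 = 44.11%

F_rel = 44%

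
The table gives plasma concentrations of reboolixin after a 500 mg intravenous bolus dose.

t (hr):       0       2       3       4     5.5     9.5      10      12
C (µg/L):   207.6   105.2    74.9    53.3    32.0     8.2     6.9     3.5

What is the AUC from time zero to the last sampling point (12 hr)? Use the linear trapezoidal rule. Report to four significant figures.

AUC = 625.5 µg/L·hr

Trapezoidal AUC_0→12:
  [0→2]: (207.6+105.2)/2 × 2 = 312.8
  [2→3]: (105.2+74.9)/2 × 1 = 90.05
  [3→4]: (74.9+53.3)/2 × 1 = 64.1
  [4→5.5]: (53.3+32.0)/2 × 1.5 = 63.975
  [5.5→9.5]: (32.0+8.2)/2 × 4 = 80.4
  [9.5→10]: (8.2+6.9)/2 × 0.5 = 3.775
  [10→12]: (6.9+3.5)/2 × 2 = 10.4
  Sum = 625.5 µg/L·hr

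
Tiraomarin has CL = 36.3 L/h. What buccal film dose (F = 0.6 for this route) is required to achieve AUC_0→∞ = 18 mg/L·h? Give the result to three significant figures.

Dose = CL × AUC_0→∞ / F
     = 36.3 × 18 / 0.6 = 1089 mg

Dose = 1090 mg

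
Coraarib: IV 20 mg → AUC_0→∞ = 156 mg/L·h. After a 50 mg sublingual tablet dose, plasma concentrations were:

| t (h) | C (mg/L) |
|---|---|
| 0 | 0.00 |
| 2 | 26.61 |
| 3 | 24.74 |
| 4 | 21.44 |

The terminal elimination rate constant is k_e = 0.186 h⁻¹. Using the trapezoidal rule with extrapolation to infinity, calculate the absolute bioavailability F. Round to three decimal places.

Trapezoidal AUC_0→4 (sublingual tablet):
  [0→2]: (0.00+26.61)/2 × 2 = 26.61
  [2→3]: (26.61+24.74)/2 × 1 = 25.675
  [3→4]: (24.74+21.44)/2 × 1 = 23.09
  Sum = 75.375 mg/L·h
Tail: C_last/k_e = 21.44/0.186 = 115.269
AUC_0→∞ (sublingual tablet) = 75.375 + 115.269 = 190.644 mg/L·h
F = (AUC_ev/D_ev)/(AUC_iv/D_iv) = (190.644/50)/(156/20) = 3.81288/7.8 = 0.4888

F = 0.489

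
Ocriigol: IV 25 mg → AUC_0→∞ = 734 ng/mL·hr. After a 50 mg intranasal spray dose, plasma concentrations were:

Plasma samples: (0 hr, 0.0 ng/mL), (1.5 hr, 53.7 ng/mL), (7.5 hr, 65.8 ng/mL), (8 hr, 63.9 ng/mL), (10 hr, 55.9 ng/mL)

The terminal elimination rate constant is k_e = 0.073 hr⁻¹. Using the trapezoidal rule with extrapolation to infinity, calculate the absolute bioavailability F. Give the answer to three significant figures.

F = 0.897

Trapezoidal AUC_0→10 (intranasal spray):
  [0→1.5]: (0.0+53.7)/2 × 1.5 = 40.275
  [1.5→7.5]: (53.7+65.8)/2 × 6 = 358.5
  [7.5→8]: (65.8+63.9)/2 × 0.5 = 32.425
  [8→10]: (63.9+55.9)/2 × 2 = 119.8
  Sum = 551.0 ng/mL·hr
Tail: C_last/k_e = 55.9/0.073 = 765.753
AUC_0→∞ (intranasal spray) = 551.0 + 765.753 = 1316.753 ng/mL·hr
F = (AUC_ev/D_ev)/(AUC_iv/D_iv) = (1316.753/50)/(734/25) = 26.33506/29.36 = 0.8970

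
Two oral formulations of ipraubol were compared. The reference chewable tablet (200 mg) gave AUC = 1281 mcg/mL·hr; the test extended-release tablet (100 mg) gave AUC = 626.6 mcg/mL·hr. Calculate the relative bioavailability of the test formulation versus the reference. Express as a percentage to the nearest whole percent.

F_rel = 98%

F_rel = (AUC_test/D_test) / (AUC_ref/D_ref)
      = (626.6/100) / (1281/200)
      = 6.266 / 6.405 = 0.9783 = 97.83%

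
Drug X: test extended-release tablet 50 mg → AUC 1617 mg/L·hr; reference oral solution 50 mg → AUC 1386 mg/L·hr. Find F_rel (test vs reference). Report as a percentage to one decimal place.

F_rel = (AUC_test/D_test) / (AUC_ref/D_ref)
      = (1617/50) / (1386/50)
      = 32.34 / 27.72 = 1.1667 = 116.67%

F_rel = 116.7%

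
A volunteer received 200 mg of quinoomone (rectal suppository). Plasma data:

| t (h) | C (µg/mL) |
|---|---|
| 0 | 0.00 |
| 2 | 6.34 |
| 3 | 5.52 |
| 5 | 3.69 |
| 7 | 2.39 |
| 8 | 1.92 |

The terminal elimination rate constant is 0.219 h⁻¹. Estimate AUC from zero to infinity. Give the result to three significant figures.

Trapezoidal AUC_0→8:
  [0→2]: (0.00+6.34)/2 × 2 = 6.34
  [2→3]: (6.34+5.52)/2 × 1 = 5.93
  [3→5]: (5.52+3.69)/2 × 2 = 9.21
  [5→7]: (3.69+2.39)/2 × 2 = 6.08
  [7→8]: (2.39+1.92)/2 × 1 = 2.155
  Sum = 29.715 µg/mL·h
Extrapolated tail: C_last / k_e = 1.92 / 0.219 = 8.767
AUC_0→∞ = 29.715 + 8.767 = 38.482 µg/mL·h

AUC = 38.5 µg/mL·h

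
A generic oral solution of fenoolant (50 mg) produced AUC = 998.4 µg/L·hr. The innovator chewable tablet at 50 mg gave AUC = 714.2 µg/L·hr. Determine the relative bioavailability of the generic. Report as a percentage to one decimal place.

F_rel = 139.8%

F_rel = (AUC_test/D_test) / (AUC_ref/D_ref)
      = (998.4/50) / (714.2/50)
      = 19.968 / 14.284 = 1.3979 = 139.79%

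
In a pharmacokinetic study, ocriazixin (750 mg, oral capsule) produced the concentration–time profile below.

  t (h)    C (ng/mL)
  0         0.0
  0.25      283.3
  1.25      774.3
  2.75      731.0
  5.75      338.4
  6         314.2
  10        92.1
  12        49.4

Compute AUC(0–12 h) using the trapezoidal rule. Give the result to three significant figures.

AUC = 4330 ng/mL·h

Trapezoidal AUC_0→12:
  [0→0.25]: (0.0+283.3)/2 × 0.25 = 35.4125
  [0.25→1.25]: (283.3+774.3)/2 × 1 = 528.8
  [1.25→2.75]: (774.3+731.0)/2 × 1.5 = 1128.975
  [2.75→5.75]: (731.0+338.4)/2 × 3 = 1604.1
  [5.75→6]: (338.4+314.2)/2 × 0.25 = 81.575
  [6→10]: (314.2+92.1)/2 × 4 = 812.6
  [10→12]: (92.1+49.4)/2 × 2 = 141.5
  Sum = 4332.9625 ng/mL·h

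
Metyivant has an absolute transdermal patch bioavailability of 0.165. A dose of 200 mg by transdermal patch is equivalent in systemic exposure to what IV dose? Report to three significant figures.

D_iv = 33.0 mg

Systemic exposure from an extravascular dose = F × D_ev, so the equivalent IV dose is F × D_ev.
D_iv = F × D_ev = 0.165 × 200 = 33 mg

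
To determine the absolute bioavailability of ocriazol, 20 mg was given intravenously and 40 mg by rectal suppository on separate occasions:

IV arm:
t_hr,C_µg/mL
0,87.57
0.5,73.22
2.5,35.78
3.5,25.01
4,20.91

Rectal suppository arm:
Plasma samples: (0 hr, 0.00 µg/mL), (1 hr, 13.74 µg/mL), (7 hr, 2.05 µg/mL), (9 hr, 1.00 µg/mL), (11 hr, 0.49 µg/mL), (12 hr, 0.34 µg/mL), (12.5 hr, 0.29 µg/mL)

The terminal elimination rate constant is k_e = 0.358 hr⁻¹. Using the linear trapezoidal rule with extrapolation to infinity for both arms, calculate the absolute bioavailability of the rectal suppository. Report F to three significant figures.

F = 0.121

Trapezoidal AUC_0→4 (IV):
  [0→0.5]: (87.57+73.22)/2 × 0.5 = 40.1975
  [0.5→2.5]: (73.22+35.78)/2 × 2 = 109.0
  [2.5→3.5]: (35.78+25.01)/2 × 1 = 30.395
  [3.5→4]: (25.01+20.91)/2 × 0.5 = 11.48
  Sum = 191.0725 µg/mL·hr
IV tail: 20.91/0.358 = 58.408; AUC_iv,0→∞ = 191.0725 + 58.408 = 249.4805 µg/mL·hr
Trapezoidal AUC_0→12.5 (rectal suppository):
  [0→1]: (0.00+13.74)/2 × 1 = 6.87
  [1→7]: (13.74+2.05)/2 × 6 = 47.37
  [7→9]: (2.05+1.00)/2 × 2 = 3.05
  [9→11]: (1.00+0.49)/2 × 2 = 1.49
  [11→12]: (0.49+0.34)/2 × 1 = 0.415
  [12→12.5]: (0.34+0.29)/2 × 0.5 = 0.1575
  Sum = 59.3525 µg/mL·hr
rectal suppository tail: 0.29/0.358 = 0.810; AUC_ev,0→∞ = 59.3525 + 0.810 = 60.1625 µg/mL·hr
F = (AUC_ev/D_ev)/(AUC_iv/D_iv) = (60.1625/40)/(249.4805/20) = 1.5040625/12.474025 = 0.1206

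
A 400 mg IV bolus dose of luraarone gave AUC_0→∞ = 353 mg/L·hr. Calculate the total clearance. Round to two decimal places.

CL = Dose_iv / AUC_0→∞
   = 400 / 353 = 1.13314 L/hr

CL = 1.13 L/hr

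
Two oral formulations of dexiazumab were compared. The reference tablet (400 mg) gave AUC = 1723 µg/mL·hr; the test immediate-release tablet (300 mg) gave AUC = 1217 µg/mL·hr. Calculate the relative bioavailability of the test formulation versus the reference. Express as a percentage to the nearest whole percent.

F_rel = 94%

F_rel = (AUC_test/D_test) / (AUC_ref/D_ref)
      = (1217/300) / (1723/400)
      = 4.05667 / 4.3075 = 0.9418 = 94.18%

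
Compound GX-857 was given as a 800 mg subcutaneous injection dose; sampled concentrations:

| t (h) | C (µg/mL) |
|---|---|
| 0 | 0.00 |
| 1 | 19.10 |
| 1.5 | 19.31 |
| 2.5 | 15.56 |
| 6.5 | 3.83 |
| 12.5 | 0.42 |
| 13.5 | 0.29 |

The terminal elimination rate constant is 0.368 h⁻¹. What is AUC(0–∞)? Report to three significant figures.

Trapezoidal AUC_0→13.5:
  [0→1]: (0.00+19.10)/2 × 1 = 9.55
  [1→1.5]: (19.10+19.31)/2 × 0.5 = 9.6025
  [1.5→2.5]: (19.31+15.56)/2 × 1 = 17.435
  [2.5→6.5]: (15.56+3.83)/2 × 4 = 38.78
  [6.5→12.5]: (3.83+0.42)/2 × 6 = 12.75
  [12.5→13.5]: (0.42+0.29)/2 × 1 = 0.355
  Sum = 88.4725 µg/mL·h
Extrapolated tail: C_last / k_e = 0.29 / 0.368 = 0.788
AUC_0→∞ = 88.4725 + 0.788 = 89.2605 µg/mL·h

AUC = 89.3 µg/mL·h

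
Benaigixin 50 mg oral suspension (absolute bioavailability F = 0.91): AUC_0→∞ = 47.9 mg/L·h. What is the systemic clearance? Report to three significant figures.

CL = F × Dose / AUC_0→∞
   = 0.91 × 50 / 47.9 = 0.949896 L/h

CL = 0.950 L/h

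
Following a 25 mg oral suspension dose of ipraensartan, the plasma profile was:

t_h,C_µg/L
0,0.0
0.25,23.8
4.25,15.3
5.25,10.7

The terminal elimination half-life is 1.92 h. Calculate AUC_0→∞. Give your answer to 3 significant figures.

Trapezoidal AUC_0→5.25:
  [0→0.25]: (0.0+23.8)/2 × 0.25 = 2.975
  [0.25→4.25]: (23.8+15.3)/2 × 4 = 78.2
  [4.25→5.25]: (15.3+10.7)/2 × 1 = 13.0
  Sum = 94.175 µg/L·h
k_e = ln2 / t½ = 0.693147 / 1.92 = 0.3610 h^-1
Extrapolated tail: C_last / k_e = 10.7 / 0.361 = 29.640
AUC_0→∞ = 94.175 + 29.640 = 123.815 µg/L·h

AUC = 124 µg/L·h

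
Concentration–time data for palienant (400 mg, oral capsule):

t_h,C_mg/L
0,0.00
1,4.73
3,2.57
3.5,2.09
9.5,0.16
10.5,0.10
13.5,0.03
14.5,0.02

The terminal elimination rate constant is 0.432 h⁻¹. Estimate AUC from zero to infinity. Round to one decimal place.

AUC = 18.0 mg/L·h

Trapezoidal AUC_0→14.5:
  [0→1]: (0.00+4.73)/2 × 1 = 2.365
  [1→3]: (4.73+2.57)/2 × 2 = 7.3
  [3→3.5]: (2.57+2.09)/2 × 0.5 = 1.165
  [3.5→9.5]: (2.09+0.16)/2 × 6 = 6.75
  [9.5→10.5]: (0.16+0.10)/2 × 1 = 0.13
  [10.5→13.5]: (0.10+0.03)/2 × 3 = 0.195
  [13.5→14.5]: (0.03+0.02)/2 × 1 = 0.025
  Sum = 17.93 mg/L·h
Extrapolated tail: C_last / k_e = 0.02 / 0.432 = 0.046
AUC_0→∞ = 17.93 + 0.046 = 17.976 mg/L·h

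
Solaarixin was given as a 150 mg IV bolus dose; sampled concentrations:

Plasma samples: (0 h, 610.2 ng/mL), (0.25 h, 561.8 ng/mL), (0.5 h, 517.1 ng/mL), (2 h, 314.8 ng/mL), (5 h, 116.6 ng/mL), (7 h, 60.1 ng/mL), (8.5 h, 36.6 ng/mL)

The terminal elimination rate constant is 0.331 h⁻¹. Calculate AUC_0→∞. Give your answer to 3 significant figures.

AUC = 1910 ng/mL·h

Trapezoidal AUC_0→8.5:
  [0→0.25]: (610.2+561.8)/2 × 0.25 = 146.5
  [0.25→0.5]: (561.8+517.1)/2 × 0.25 = 134.8625
  [0.5→2]: (517.1+314.8)/2 × 1.5 = 623.925
  [2→5]: (314.8+116.6)/2 × 3 = 647.1
  [5→7]: (116.6+60.1)/2 × 2 = 176.7
  [7→8.5]: (60.1+36.6)/2 × 1.5 = 72.525
  Sum = 1801.6125 ng/mL·h
Extrapolated tail: C_last / k_e = 36.6 / 0.331 = 110.574
AUC_0→∞ = 1801.6125 + 110.574 = 1912.1865 ng/mL·h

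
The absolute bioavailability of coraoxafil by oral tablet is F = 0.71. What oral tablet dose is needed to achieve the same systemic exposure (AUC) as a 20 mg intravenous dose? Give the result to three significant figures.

D_oral = 28.2 mg

For equal systemic exposure: F × D_ev = D_iv
D_ev = D_iv / F = 20 / 0.71 = 28.169 mg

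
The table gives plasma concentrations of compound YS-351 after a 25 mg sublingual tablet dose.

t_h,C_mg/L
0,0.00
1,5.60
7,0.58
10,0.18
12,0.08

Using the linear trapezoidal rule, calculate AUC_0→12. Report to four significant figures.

Trapezoidal AUC_0→12:
  [0→1]: (0.00+5.60)/2 × 1 = 2.8
  [1→7]: (5.60+0.58)/2 × 6 = 18.54
  [7→10]: (0.58+0.18)/2 × 3 = 1.14
  [10→12]: (0.18+0.08)/2 × 2 = 0.26
  Sum = 22.74 mg/L·h

AUC = 22.74 mg/L·h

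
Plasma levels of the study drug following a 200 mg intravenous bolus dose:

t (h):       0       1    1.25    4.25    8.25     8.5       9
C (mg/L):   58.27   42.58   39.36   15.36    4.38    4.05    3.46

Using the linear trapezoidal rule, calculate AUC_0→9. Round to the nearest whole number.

Trapezoidal AUC_0→9:
  [0→1]: (58.27+42.58)/2 × 1 = 50.425
  [1→1.25]: (42.58+39.36)/2 × 0.25 = 10.2425
  [1.25→4.25]: (39.36+15.36)/2 × 3 = 82.08
  [4.25→8.25]: (15.36+4.38)/2 × 4 = 39.48
  [8.25→8.5]: (4.38+4.05)/2 × 0.25 = 1.05375
  [8.5→9]: (4.05+3.46)/2 × 0.5 = 1.8775
  Sum = 185.15875 mg/L·h

AUC = 185 mg/L·h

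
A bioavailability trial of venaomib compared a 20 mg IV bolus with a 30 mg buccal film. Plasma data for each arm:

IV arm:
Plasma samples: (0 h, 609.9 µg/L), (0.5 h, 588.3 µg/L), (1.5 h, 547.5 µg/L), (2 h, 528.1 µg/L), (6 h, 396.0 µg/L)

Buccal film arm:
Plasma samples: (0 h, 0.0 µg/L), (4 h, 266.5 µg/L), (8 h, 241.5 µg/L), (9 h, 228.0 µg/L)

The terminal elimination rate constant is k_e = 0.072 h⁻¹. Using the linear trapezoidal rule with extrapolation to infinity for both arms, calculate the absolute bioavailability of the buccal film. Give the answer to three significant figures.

F = 0.389

Trapezoidal AUC_0→6 (IV):
  [0→0.5]: (609.9+588.3)/2 × 0.5 = 299.55
  [0.5→1.5]: (588.3+547.5)/2 × 1 = 567.9
  [1.5→2]: (547.5+528.1)/2 × 0.5 = 268.9
  [2→6]: (528.1+396.0)/2 × 4 = 1848.2
  Sum = 2984.55 µg/L·h
IV tail: 396.0/0.072 = 5500.000; AUC_iv,0→∞ = 2984.55 + 5500.000 = 8484.55 µg/L·h
Trapezoidal AUC_0→9 (buccal film):
  [0→4]: (0.0+266.5)/2 × 4 = 533.0
  [4→8]: (266.5+241.5)/2 × 4 = 1016.0
  [8→9]: (241.5+228.0)/2 × 1 = 234.75
  Sum = 1783.75 µg/L·h
buccal film tail: 228.0/0.072 = 3166.667; AUC_ev,0→∞ = 1783.75 + 3166.667 = 4950.417 µg/L·h
F = (AUC_ev/D_ev)/(AUC_iv/D_iv) = (4950.417/30)/(8484.55/20) = 165.0139/424.2275 = 0.3890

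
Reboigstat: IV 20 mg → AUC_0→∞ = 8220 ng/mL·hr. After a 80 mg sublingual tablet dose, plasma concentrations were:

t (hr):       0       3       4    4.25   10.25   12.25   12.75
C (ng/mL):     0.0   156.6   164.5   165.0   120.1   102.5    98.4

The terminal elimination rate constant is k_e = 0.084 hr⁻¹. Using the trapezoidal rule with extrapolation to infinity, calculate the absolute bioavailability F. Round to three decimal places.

F = 0.083

Trapezoidal AUC_0→12.75 (sublingual tablet):
  [0→3]: (0.0+156.6)/2 × 3 = 234.9
  [3→4]: (156.6+164.5)/2 × 1 = 160.55
  [4→4.25]: (164.5+165.0)/2 × 0.25 = 41.1875
  [4.25→10.25]: (165.0+120.1)/2 × 6 = 855.3
  [10.25→12.25]: (120.1+102.5)/2 × 2 = 222.6
  [12.25→12.75]: (102.5+98.4)/2 × 0.5 = 50.225
  Sum = 1564.7625 ng/mL·hr
Tail: C_last/k_e = 98.4/0.084 = 1171.429
AUC_0→∞ (sublingual tablet) = 1564.7625 + 1171.429 = 2736.1915 ng/mL·hr
F = (AUC_ev/D_ev)/(AUC_iv/D_iv) = (2736.1915/80)/(8220/20) = 34.2024/411 = 0.0832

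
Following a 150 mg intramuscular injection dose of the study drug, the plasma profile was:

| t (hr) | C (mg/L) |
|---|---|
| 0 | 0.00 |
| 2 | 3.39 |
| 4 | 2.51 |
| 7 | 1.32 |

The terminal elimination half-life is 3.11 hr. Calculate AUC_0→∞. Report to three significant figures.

Trapezoidal AUC_0→7:
  [0→2]: (0.00+3.39)/2 × 2 = 3.39
  [2→4]: (3.39+2.51)/2 × 2 = 5.9
  [4→7]: (2.51+1.32)/2 × 3 = 5.745
  Sum = 15.035 mg/L·hr
k_e = ln2 / t½ = 0.693147 / 3.11 = 0.2229 hr^-1
Extrapolated tail: C_last / k_e = 1.32 / 0.2229 = 5.922
AUC_0→∞ = 15.035 + 5.922 = 20.957 mg/L·hr

AUC = 21.0 mg/L·hr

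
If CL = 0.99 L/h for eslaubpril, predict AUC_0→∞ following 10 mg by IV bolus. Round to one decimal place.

AUC = 10.1 mg/L·h

AUC_0→∞ = Dose_iv / CL
        = 10 / 0.99 = 10.101 mg/L·h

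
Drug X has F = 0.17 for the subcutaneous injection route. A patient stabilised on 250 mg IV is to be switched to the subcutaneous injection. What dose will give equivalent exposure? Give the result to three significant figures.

For equal systemic exposure: F × D_ev = D_iv
D_ev = D_iv / F = 250 / 0.17 = 1470.59 mg

D_subcutaneous = 1470 mg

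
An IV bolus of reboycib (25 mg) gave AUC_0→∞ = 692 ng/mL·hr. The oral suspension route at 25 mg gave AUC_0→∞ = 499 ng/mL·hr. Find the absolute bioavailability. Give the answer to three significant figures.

F = 0.721

F = (AUC_ev / D_ev) / (AUC_iv / D_iv)
  = (499/25) / (692/25)
  = 19.96 / 27.68 = 0.7211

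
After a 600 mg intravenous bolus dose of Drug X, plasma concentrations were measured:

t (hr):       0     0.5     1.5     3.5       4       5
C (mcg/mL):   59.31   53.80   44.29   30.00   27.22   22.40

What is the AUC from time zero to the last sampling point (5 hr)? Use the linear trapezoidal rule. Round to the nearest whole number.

AUC = 191 mcg/mL·hr

Trapezoidal AUC_0→5:
  [0→0.5]: (59.31+53.80)/2 × 0.5 = 28.2775
  [0.5→1.5]: (53.80+44.29)/2 × 1 = 49.045
  [1.5→3.5]: (44.29+30.00)/2 × 2 = 74.29
  [3.5→4]: (30.00+27.22)/2 × 0.5 = 14.305
  [4→5]: (27.22+22.40)/2 × 1 = 24.81
  Sum = 190.7275 mcg/mL·hr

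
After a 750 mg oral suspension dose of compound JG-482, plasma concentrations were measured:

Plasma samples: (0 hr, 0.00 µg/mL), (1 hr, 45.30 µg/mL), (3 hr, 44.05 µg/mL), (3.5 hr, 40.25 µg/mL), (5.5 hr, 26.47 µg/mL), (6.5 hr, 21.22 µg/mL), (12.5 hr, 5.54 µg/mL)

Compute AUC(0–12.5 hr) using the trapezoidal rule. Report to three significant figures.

Trapezoidal AUC_0→12.5:
  [0→1]: (0.00+45.30)/2 × 1 = 22.65
  [1→3]: (45.30+44.05)/2 × 2 = 89.35
  [3→3.5]: (44.05+40.25)/2 × 0.5 = 21.075
  [3.5→5.5]: (40.25+26.47)/2 × 2 = 66.72
  [5.5→6.5]: (26.47+21.22)/2 × 1 = 23.845
  [6.5→12.5]: (21.22+5.54)/2 × 6 = 80.28
  Sum = 303.92 µg/mL·hr

AUC = 304 µg/mL·hr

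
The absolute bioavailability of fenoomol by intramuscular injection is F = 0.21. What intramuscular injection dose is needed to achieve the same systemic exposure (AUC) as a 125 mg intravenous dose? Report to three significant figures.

For equal systemic exposure: F × D_ev = D_iv
D_ev = D_iv / F = 125 / 0.21 = 595.238 mg

D_intramuscular = 595 mg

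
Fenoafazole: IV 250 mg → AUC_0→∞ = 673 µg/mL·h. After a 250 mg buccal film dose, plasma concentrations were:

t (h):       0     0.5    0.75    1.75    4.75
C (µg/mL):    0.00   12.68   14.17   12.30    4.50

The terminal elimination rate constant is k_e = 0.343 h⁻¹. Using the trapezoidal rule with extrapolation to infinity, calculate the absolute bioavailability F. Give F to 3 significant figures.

F = 0.0863

Trapezoidal AUC_0→4.75 (buccal film):
  [0→0.5]: (0.00+12.68)/2 × 0.5 = 3.17
  [0.5→0.75]: (12.68+14.17)/2 × 0.25 = 3.35625
  [0.75→1.75]: (14.17+12.30)/2 × 1 = 13.235
  [1.75→4.75]: (12.30+4.50)/2 × 3 = 25.2
  Sum = 44.96125 µg/mL·h
Tail: C_last/k_e = 4.50/0.343 = 13.120
AUC_0→∞ (buccal film) = 44.96125 + 13.120 = 58.08125 µg/mL·h
F = (AUC_ev/D_ev)/(AUC_iv/D_iv) = (58.08125/250)/(673/250) = 0.232325/2.692 = 0.0863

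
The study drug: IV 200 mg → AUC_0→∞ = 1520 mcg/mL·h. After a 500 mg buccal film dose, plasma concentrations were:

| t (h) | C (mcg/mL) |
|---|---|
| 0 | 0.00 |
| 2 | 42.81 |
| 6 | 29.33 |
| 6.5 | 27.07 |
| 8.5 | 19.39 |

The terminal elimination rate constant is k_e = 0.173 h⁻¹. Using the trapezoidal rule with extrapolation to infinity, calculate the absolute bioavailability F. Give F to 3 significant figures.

Trapezoidal AUC_0→8.5 (buccal film):
  [0→2]: (0.00+42.81)/2 × 2 = 42.81
  [2→6]: (42.81+29.33)/2 × 4 = 144.28
  [6→6.5]: (29.33+27.07)/2 × 0.5 = 14.1
  [6.5→8.5]: (27.07+19.39)/2 × 2 = 46.46
  Sum = 247.65 mcg/mL·h
Tail: C_last/k_e = 19.39/0.173 = 112.081
AUC_0→∞ (buccal film) = 247.65 + 112.081 = 359.731 mcg/mL·h
F = (AUC_ev/D_ev)/(AUC_iv/D_iv) = (359.731/500)/(1520/200) = 0.719462/7.6 = 0.0947

F = 0.0947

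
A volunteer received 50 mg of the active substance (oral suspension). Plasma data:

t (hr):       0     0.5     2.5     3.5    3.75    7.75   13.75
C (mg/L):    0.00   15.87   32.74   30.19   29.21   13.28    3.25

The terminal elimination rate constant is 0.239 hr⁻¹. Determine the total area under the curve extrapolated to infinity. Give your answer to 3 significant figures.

Trapezoidal AUC_0→13.75:
  [0→0.5]: (0.00+15.87)/2 × 0.5 = 3.9675
  [0.5→2.5]: (15.87+32.74)/2 × 2 = 48.61
  [2.5→3.5]: (32.74+30.19)/2 × 1 = 31.465
  [3.5→3.75]: (30.19+29.21)/2 × 0.25 = 7.425
  [3.75→7.75]: (29.21+13.28)/2 × 4 = 84.98
  [7.75→13.75]: (13.28+3.25)/2 × 6 = 49.59
  Sum = 226.0375 mg/L·hr
Extrapolated tail: C_last / k_e = 3.25 / 0.239 = 13.598
AUC_0→∞ = 226.0375 + 13.598 = 239.6355 mg/L·hr

AUC = 240 mg/L·hr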